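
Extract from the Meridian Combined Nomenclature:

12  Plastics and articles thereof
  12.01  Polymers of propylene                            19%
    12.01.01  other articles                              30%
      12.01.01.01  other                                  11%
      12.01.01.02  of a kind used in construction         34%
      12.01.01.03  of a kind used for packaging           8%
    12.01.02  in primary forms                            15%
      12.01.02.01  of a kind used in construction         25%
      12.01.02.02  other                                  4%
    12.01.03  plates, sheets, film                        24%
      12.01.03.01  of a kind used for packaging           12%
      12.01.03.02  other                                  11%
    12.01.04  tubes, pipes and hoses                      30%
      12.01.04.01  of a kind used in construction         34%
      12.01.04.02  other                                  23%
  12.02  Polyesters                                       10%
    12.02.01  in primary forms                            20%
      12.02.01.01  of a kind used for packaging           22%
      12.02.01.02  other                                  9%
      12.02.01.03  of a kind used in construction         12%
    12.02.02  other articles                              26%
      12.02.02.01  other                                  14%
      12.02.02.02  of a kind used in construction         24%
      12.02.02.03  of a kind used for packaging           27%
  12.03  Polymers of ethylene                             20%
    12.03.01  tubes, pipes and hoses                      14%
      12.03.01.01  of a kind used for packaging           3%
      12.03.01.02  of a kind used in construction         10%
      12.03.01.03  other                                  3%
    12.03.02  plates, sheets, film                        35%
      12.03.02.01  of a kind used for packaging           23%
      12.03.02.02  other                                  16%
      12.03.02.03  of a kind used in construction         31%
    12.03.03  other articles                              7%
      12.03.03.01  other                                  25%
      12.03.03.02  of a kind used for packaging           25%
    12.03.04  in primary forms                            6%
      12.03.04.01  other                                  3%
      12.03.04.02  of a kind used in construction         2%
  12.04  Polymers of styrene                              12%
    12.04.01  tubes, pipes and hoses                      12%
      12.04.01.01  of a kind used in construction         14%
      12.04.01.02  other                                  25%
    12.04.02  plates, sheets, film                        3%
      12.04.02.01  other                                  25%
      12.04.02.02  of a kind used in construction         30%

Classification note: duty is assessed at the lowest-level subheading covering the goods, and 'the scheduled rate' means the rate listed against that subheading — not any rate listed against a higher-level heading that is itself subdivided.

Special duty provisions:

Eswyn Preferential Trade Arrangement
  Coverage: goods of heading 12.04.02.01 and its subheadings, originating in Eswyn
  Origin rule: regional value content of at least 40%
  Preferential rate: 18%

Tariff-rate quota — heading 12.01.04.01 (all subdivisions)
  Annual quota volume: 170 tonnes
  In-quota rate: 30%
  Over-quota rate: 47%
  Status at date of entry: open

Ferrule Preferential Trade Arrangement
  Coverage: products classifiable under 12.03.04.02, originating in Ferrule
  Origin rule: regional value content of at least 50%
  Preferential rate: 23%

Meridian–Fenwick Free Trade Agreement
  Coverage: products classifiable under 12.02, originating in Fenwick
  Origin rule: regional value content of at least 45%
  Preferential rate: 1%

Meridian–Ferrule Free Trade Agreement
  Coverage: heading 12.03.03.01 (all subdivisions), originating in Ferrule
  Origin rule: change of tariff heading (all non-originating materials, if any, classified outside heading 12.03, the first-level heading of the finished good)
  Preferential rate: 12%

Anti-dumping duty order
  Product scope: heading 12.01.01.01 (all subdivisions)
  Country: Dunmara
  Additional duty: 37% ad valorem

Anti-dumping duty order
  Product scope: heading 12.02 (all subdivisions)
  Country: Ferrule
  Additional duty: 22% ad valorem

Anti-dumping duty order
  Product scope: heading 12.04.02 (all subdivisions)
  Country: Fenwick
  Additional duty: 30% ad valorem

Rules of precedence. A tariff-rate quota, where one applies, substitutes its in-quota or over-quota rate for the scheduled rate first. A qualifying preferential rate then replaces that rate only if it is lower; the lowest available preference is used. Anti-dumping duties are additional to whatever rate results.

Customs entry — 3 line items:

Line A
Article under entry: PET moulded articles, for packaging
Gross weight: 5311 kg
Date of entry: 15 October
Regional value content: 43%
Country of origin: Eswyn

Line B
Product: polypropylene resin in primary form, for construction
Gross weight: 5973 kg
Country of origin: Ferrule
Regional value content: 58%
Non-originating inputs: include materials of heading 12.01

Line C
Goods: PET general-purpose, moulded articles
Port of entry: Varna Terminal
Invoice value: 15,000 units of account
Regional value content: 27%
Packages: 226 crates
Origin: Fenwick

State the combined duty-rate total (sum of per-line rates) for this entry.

66%

Line A: PET → 12.02; moulded articles → 12.02.02; for packaging → 12.02.02.03. Scheduled 27%. Eswyn agreement on 12.04.02.01: 12.02.02.03 not covered. → 27%.
Line B: polypropylene → 12.01; resin in primary form → 12.01.02; for construction → 12.01.02.01. Scheduled 25%. Ferrule agreement on 12.03.04.02: 12.01.02.01 not covered; Ferrule agreement on 12.03.03.01: 12.01.02.01 not covered. → 25%.
Line C: PET → 12.02; moulded articles → 12.02.02; general-purpose → 12.02.02.01. Scheduled 14%. Fenwick agreement on 12.02: RVC < 45%. → 14%.
Sum: 27% + 25% + 14% = 66%.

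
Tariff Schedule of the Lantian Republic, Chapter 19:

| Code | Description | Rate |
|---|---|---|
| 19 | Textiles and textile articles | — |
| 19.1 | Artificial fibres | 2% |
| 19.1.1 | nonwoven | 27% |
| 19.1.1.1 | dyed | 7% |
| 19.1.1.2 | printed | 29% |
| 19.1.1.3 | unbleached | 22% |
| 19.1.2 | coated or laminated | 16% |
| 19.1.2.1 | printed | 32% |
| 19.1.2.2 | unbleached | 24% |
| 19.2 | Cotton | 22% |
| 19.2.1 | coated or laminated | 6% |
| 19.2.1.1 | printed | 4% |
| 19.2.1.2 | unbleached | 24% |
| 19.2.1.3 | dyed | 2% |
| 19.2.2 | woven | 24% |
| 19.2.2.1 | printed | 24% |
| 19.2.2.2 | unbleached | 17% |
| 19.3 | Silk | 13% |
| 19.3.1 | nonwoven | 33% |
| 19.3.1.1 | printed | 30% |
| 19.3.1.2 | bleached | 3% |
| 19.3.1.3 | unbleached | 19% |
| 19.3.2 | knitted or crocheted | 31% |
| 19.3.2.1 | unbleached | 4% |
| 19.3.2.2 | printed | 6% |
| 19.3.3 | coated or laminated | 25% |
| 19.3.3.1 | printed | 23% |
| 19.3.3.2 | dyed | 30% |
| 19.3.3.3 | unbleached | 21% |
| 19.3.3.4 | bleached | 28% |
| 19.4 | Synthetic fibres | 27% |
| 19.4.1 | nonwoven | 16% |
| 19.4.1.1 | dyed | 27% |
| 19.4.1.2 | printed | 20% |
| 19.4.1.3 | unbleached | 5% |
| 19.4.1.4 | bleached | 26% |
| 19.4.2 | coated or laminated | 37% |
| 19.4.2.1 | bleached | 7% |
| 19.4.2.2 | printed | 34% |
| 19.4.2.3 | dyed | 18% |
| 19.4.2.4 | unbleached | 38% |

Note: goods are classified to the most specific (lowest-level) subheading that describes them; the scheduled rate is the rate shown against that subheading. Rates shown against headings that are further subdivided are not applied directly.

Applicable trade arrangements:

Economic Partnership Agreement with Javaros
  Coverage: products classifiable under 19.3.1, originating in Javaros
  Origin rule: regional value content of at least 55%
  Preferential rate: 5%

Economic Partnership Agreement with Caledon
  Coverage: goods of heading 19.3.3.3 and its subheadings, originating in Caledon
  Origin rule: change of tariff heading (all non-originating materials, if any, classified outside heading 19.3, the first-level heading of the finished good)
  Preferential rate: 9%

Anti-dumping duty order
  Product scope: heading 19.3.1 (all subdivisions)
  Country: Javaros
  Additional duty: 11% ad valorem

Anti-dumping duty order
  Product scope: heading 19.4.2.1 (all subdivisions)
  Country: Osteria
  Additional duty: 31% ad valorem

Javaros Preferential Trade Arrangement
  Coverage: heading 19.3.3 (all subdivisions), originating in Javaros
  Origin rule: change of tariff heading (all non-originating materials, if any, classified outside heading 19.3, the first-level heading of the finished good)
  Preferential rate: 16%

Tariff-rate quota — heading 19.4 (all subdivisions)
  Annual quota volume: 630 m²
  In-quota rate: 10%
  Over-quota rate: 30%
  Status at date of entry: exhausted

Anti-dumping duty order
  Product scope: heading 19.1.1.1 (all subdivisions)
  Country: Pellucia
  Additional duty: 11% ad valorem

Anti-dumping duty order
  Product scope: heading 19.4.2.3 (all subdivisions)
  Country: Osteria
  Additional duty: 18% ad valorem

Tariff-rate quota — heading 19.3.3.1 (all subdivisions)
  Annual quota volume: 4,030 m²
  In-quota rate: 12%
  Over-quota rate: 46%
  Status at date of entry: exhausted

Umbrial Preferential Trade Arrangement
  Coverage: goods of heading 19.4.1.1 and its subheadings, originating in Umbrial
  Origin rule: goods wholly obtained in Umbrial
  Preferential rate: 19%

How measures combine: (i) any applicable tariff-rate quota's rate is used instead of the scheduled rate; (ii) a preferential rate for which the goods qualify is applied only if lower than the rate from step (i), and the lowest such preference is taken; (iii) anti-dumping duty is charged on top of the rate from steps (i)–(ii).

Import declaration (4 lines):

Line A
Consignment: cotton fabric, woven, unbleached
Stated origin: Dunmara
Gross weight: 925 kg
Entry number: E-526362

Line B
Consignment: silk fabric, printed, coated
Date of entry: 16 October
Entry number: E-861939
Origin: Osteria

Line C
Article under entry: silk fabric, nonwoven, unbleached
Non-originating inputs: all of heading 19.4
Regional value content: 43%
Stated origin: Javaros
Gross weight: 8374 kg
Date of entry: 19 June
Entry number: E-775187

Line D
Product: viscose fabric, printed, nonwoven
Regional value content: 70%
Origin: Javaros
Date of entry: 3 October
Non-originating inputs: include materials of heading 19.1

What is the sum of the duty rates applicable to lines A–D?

122%

Line A: cotton → 19.2; woven → 19.2.2; unbleached → 19.2.2.2. Scheduled 17%. No special measure applies. → 17%.
Line B: silk → 19.3; coated → 19.3.3; printed → 19.3.3.1. Scheduled 23%. quota on 19.3.3.1 exhausted → over-quota 46%. → 46%.
Line C: silk → 19.3; nonwoven → 19.3.1; unbleached → 19.3.1.3. Scheduled 19%. Javaros agreement on 19.3.1: RVC < 55%; Javaros agreement on 19.3.3: 19.3.1.3 not covered; anti-dumping (Javaros, 19.3.1): +11%; total 19% + 11% = 30%. → 30%.
Line D: viscose → 19.1; nonwoven → 19.1.1; printed → 19.1.1.2. Scheduled 29%. Javaros agreement on 19.3.1: 19.1.1.2 not covered; Javaros agreement on 19.3.3: 19.1.1.2 not covered. → 29%.
Sum: 17% + 46% + 30% + 29% = 122%.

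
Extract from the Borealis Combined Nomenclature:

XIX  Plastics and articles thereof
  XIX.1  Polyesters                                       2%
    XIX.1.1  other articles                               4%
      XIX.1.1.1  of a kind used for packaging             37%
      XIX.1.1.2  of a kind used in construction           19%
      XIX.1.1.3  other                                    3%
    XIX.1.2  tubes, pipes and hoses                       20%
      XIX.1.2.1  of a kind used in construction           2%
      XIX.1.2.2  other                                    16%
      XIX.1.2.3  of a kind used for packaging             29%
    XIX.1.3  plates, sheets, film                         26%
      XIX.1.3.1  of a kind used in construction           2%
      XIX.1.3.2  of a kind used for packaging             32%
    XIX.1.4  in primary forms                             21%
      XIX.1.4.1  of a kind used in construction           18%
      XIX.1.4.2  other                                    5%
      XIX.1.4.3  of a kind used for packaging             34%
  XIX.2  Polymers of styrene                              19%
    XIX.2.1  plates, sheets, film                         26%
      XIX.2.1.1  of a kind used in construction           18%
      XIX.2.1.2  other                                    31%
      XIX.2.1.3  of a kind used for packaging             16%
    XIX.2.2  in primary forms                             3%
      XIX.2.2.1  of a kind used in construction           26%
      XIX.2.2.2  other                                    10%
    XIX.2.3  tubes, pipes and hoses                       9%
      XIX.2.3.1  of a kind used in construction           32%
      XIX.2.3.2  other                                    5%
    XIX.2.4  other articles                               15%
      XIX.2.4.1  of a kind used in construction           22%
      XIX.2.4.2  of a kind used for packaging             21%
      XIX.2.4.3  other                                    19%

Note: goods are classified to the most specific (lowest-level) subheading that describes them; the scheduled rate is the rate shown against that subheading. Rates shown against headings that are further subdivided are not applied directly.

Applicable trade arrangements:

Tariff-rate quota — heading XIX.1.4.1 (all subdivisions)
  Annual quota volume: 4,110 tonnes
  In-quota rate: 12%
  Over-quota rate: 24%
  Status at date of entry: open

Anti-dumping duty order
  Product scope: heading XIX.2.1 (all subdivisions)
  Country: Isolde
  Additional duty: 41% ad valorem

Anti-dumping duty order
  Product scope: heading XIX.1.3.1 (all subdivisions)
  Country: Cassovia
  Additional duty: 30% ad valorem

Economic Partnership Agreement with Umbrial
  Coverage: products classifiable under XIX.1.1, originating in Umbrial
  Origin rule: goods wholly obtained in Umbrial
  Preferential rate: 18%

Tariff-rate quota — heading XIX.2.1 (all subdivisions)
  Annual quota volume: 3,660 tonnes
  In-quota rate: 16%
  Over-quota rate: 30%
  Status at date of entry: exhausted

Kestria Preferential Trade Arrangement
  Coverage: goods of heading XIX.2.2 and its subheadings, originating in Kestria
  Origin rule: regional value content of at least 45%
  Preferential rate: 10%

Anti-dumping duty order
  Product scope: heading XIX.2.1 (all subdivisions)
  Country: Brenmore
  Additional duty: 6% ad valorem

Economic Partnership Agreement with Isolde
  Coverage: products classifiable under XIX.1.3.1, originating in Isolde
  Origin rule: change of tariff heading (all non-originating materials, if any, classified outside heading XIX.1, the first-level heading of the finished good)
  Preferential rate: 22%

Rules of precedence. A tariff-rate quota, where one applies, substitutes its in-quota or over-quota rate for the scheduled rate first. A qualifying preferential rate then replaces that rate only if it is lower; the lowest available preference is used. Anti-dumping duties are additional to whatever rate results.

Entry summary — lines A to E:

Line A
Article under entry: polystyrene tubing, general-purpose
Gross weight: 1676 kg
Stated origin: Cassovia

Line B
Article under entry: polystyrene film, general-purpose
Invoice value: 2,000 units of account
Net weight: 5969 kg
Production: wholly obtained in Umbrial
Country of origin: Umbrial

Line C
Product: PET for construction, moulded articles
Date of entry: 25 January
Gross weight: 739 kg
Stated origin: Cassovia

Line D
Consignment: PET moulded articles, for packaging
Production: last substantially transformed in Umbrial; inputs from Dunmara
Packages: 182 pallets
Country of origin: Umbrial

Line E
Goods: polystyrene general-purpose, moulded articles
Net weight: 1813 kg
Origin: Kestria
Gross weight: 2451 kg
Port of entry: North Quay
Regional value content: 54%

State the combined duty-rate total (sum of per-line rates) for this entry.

110%

Line A: polystyrene → XIX.2; tubing → XIX.2.3; general-purpose → XIX.2.3.2. Scheduled 5%. No special measure applies. → 5%.
Line B: polystyrene → XIX.2; film → XIX.2.1; general-purpose → XIX.2.1.2. Scheduled 31%. quota on XIX.2.1 exhausted → over-quota 30%; Umbrial agreement on XIX.1.1: XIX.2.1.2 not covered. → 30%.
Line C: PET → XIX.1; moulded articles → XIX.1.1; for construction → XIX.1.1.2. Scheduled 19%. No special measure applies. → 19%.
Line D: PET → XIX.1; moulded articles → XIX.1.1; for packaging → XIX.1.1.1. Scheduled 37%. Umbrial agreement on XIX.1.1: not wholly obtained. → 37%.
Line E: polystyrene → XIX.2; moulded articles → XIX.2.4; general-purpose → XIX.2.4.3. Scheduled 19%. Kestria agreement on XIX.2.2: XIX.2.4.3 not covered. → 19%.
Sum: 5% + 30% + 19% + 37% + 19% = 110%.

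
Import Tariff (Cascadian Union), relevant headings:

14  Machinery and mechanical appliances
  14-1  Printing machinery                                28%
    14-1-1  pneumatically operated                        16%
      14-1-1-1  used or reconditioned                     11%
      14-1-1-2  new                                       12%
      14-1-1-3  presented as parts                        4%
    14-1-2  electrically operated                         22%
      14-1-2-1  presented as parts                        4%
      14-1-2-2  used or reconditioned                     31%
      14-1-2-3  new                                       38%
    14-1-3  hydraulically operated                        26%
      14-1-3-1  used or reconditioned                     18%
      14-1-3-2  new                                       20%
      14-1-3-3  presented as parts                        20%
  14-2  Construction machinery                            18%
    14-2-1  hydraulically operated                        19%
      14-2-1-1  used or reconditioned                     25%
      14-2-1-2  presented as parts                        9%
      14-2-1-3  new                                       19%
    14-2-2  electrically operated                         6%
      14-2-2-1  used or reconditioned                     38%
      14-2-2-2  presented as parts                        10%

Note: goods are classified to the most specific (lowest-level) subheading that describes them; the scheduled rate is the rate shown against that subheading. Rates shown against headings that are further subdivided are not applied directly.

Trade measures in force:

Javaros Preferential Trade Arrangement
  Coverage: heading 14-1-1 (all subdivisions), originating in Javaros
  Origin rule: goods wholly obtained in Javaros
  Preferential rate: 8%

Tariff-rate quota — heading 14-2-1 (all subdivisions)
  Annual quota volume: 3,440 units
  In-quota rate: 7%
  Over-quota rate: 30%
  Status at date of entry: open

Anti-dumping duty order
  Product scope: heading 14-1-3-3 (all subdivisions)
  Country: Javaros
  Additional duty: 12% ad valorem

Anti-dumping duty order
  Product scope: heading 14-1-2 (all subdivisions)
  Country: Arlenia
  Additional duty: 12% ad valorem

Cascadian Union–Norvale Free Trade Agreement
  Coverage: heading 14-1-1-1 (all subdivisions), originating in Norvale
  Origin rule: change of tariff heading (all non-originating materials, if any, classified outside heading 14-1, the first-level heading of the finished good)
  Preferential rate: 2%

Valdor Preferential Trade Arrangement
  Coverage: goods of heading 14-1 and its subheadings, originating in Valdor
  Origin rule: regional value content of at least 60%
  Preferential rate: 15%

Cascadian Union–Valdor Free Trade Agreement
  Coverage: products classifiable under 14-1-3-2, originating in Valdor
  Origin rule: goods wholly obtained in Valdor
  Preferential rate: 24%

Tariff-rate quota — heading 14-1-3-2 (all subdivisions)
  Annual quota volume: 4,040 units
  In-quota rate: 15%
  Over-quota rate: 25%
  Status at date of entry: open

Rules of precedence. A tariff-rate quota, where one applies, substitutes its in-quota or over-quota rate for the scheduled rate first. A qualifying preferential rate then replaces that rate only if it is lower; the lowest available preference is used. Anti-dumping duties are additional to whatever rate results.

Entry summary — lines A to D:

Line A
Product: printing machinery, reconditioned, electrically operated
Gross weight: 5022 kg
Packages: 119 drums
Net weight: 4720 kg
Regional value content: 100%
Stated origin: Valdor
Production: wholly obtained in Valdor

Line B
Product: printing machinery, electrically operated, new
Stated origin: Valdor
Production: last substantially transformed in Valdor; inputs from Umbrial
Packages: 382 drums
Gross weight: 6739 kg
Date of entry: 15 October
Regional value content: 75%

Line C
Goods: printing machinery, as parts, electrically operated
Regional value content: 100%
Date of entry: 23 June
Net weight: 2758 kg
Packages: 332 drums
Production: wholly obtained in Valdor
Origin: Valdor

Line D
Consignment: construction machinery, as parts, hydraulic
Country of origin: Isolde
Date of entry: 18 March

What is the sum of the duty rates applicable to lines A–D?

41%

Line A: printing → 14-1; electrically operated → 14-1-2; reconditioned → 14-1-2-2. Scheduled 31%. Valdor agreement on 14-1: RVC ≥ 60% → 15% available; Valdor agreement on 14-1-3-2: 14-1-2-2 not covered; preferential 15%. → 15%.
Line B: printing → 14-1; electrically operated → 14-1-2; new → 14-1-2-3. Scheduled 38%. Valdor agreement on 14-1: RVC ≥ 60% → 15% available; Valdor agreement on 14-1-3-2: 14-1-2-3 not covered; preferential 15%. → 15%.
Line C: printing → 14-1; electrically operated → 14-1-2; as parts → 14-1-2-1. Scheduled 4%. Valdor agreement on 14-1: RVC ≥ 60% → 15% available; Valdor agreement on 14-1-3-2: 14-1-2-1 not covered; preference 15% not lower than 4% → no reduction. → 4%.
Line D: construction → 14-2; hydraulic → 14-2-1; as parts → 14-2-1-2. Scheduled 9%. quota on 14-2-1 open → in-quota 7%. → 7%.
Sum: 15% + 15% + 4% + 7% = 41%.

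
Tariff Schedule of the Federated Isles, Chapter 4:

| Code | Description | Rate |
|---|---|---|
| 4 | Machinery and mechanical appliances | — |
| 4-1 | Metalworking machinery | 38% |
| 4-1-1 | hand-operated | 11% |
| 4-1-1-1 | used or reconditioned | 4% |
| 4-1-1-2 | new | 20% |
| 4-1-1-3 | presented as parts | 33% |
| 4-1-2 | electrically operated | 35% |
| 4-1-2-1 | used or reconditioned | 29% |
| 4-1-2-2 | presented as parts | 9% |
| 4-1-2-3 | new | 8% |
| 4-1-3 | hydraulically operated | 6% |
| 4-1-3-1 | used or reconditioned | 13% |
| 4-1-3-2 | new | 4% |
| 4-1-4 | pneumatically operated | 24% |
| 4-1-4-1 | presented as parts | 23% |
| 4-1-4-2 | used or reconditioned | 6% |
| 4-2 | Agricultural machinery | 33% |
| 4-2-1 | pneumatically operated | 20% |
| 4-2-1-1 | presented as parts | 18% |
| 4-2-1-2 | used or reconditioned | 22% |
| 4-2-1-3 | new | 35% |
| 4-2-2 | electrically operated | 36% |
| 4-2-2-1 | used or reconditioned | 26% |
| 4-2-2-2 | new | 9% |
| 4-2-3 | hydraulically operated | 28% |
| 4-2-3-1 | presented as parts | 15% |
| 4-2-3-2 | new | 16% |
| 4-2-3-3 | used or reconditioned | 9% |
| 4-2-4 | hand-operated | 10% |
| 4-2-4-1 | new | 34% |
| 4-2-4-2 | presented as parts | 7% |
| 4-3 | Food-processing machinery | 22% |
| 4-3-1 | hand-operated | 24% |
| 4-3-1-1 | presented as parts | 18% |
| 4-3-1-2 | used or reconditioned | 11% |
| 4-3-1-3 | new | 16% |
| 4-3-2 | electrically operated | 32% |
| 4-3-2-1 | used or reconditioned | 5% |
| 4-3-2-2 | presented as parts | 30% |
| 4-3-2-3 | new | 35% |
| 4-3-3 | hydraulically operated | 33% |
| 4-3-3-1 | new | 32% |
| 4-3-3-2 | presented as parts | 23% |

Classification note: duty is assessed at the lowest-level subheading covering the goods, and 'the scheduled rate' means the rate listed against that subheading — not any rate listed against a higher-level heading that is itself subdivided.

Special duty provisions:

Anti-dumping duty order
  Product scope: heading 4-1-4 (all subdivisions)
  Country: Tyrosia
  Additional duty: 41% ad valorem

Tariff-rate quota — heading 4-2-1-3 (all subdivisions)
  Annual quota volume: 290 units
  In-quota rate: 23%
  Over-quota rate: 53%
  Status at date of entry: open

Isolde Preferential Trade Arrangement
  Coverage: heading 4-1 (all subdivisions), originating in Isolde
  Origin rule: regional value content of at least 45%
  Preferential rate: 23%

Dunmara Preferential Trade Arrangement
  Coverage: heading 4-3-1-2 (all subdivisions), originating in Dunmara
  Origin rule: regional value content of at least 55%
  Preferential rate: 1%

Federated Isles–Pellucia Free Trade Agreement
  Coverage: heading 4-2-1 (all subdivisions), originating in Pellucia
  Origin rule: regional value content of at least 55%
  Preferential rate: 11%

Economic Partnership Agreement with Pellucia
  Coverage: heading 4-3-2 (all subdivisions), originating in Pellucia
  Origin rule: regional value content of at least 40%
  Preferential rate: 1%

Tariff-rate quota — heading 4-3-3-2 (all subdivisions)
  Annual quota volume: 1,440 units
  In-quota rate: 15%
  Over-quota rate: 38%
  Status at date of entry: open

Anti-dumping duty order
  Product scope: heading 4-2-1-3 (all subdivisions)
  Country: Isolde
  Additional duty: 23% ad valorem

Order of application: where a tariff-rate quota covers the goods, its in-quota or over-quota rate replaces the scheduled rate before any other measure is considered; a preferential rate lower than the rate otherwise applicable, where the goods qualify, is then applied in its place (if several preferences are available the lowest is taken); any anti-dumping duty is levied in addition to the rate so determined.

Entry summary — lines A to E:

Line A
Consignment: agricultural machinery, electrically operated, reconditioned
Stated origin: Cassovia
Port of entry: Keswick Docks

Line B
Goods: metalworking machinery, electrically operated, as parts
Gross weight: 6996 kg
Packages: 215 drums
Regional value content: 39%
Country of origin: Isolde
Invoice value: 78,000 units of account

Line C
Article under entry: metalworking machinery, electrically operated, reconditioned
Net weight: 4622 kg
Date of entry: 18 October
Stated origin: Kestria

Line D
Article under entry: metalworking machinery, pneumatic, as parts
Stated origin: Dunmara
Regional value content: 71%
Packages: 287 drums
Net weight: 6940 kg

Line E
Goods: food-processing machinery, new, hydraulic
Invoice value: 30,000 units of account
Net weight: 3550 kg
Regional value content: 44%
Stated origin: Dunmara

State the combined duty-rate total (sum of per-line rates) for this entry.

119%

Line A: agricultural → 4-2; electrically operated → 4-2-2; reconditioned → 4-2-2-1. Scheduled 26%. No special measure applies. → 26%.
Line B: metalworking → 4-1; electrically operated → 4-1-2; as parts → 4-1-2-2. Scheduled 9%. Isolde agreement on 4-1: RVC < 45%. → 9%.
Line C: metalworking → 4-1; electrically operated → 4-1-2; reconditioned → 4-1-2-1. Scheduled 29%. No special measure applies. → 29%.
Line D: metalworking → 4-1; pneumatic → 4-1-4; as parts → 4-1-4-1. Scheduled 23%. Dunmara agreement on 4-3-1-2: 4-1-4-1 not covered. → 23%.
Line E: food-processing → 4-3; hydraulic → 4-3-3; new → 4-3-3-1. Scheduled 32%. Dunmara agreement on 4-3-1-2: 4-3-3-1 not covered. → 32%.
Sum: 26% + 9% + 29% + 23% + 32% = 119%.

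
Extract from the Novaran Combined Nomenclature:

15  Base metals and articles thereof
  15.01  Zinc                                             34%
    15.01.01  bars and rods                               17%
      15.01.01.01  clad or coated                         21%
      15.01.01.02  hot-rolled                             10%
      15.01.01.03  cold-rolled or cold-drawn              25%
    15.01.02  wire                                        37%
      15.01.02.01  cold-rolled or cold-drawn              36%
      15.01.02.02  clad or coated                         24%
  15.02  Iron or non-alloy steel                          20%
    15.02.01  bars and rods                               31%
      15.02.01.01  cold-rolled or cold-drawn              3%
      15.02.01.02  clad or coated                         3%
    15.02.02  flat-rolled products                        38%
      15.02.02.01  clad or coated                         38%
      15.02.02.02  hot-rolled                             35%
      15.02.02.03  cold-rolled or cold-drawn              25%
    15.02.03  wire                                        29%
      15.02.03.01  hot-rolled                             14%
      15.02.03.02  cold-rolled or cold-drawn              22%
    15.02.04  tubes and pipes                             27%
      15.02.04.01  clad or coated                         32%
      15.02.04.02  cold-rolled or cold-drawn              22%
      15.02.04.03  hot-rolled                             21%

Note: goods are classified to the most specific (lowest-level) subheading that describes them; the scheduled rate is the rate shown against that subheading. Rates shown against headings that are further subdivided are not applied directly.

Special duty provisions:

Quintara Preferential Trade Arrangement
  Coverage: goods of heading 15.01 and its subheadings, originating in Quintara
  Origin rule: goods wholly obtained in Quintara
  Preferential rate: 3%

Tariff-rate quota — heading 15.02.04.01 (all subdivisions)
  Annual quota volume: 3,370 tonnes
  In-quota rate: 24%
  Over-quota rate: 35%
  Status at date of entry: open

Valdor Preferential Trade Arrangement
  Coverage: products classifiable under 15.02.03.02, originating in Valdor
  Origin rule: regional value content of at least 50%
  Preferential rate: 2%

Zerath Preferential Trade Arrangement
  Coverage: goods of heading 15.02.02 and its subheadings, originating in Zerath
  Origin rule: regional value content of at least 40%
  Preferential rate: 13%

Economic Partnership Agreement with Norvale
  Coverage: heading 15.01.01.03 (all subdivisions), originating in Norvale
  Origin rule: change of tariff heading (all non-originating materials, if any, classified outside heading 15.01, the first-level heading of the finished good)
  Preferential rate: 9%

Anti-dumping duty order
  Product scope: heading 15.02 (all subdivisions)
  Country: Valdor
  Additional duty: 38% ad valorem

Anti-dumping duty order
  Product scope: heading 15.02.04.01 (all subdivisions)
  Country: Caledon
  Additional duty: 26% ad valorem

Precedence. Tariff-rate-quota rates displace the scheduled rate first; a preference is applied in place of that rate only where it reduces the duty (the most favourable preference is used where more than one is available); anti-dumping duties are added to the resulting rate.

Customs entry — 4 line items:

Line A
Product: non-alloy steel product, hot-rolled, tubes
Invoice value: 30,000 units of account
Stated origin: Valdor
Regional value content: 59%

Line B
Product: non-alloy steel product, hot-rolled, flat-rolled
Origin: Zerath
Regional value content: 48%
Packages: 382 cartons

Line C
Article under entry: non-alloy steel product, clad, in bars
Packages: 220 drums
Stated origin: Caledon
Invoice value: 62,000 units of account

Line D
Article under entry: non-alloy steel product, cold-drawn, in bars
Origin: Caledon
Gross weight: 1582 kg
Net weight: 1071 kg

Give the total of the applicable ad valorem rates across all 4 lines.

78%

Line A: non-alloy steel → 15.02; tubes → 15.02.04; hot-rolled → 15.02.04.03. Scheduled 21%. Valdor agreement on 15.02.03.02: 15.02.04.03 not covered; anti-dumping (Valdor, 15.02): +38%; total 21% + 38% = 59%. → 59%.
Line B: non-alloy steel → 15.02; flat-rolled → 15.02.02; hot-rolled → 15.02.02.02. Scheduled 35%. Zerath agreement on 15.02.02: RVC ≥ 40% → 13% available; preferential 13%. → 13%.
Line C: non-alloy steel → 15.02; in bars → 15.02.01; clad → 15.02.01.02. Scheduled 3%. No special measure applies. → 3%.
Line D: non-alloy steel → 15.02; in bars → 15.02.01; cold-drawn → 15.02.01.01. Scheduled 3%. No special measure applies. → 3%.
Sum: 59% + 13% + 3% + 3% = 78%.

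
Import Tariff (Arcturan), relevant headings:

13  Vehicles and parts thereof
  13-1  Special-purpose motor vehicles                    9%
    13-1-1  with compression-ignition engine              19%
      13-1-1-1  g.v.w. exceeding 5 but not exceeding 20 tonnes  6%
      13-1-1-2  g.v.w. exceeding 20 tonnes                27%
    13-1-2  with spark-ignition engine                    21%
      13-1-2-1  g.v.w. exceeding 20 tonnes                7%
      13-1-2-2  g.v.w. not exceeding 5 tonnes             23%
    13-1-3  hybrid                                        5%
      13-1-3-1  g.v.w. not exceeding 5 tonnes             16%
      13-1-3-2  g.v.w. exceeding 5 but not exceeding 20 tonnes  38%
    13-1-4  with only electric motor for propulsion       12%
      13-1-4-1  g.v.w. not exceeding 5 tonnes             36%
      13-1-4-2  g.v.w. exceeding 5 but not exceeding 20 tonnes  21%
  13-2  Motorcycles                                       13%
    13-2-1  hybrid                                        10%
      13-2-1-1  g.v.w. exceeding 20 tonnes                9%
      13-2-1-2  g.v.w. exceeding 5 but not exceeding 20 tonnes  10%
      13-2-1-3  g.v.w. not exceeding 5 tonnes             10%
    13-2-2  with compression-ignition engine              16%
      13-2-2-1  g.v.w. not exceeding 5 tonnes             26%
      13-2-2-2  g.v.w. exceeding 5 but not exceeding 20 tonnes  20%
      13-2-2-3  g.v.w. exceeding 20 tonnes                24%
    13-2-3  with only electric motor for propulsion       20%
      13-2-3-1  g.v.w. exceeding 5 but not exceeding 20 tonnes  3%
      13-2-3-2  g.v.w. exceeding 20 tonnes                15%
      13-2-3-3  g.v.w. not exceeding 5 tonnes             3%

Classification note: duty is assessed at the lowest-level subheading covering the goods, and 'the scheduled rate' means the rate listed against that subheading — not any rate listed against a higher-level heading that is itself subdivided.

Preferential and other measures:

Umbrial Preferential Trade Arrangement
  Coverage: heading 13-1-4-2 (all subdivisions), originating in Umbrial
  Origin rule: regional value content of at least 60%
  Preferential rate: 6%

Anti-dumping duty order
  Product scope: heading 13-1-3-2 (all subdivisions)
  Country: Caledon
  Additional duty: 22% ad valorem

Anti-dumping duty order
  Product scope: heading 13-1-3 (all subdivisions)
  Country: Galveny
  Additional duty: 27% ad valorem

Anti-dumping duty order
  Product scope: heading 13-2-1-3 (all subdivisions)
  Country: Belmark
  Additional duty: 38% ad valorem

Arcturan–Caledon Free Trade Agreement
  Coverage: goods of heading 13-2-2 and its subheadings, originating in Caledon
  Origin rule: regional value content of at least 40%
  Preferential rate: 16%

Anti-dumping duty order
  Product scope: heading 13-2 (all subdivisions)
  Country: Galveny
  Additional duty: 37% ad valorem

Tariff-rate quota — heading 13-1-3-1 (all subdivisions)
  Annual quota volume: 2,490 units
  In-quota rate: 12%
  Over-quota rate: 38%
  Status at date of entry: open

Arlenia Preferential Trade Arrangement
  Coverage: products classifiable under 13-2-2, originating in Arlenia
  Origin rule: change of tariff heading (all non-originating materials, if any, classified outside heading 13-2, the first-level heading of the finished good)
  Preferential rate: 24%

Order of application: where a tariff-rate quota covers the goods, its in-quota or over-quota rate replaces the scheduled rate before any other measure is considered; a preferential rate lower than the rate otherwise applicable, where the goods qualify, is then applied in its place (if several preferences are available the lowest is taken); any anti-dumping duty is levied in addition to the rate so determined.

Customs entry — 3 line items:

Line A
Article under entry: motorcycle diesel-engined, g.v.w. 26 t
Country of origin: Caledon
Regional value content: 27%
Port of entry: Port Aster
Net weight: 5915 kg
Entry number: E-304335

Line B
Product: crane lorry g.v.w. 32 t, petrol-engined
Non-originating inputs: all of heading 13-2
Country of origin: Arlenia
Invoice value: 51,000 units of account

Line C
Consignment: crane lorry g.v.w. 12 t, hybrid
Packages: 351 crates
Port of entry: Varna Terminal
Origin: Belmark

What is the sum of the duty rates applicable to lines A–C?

69%

Line A: motorcycle → 13-2; diesel-engined → 13-2-2; g.v.w. 26 t → 13-2-2-3. Scheduled 24%. Caledon agreement on 13-2-2: RVC < 40%. → 24%.
Line B: crane lorry → 13-1; petrol-engined → 13-1-2; g.v.w. 32 t → 13-1-2-1. Scheduled 7%. Arlenia agreement on 13-2-2: 13-1-2-1 not covered. → 7%.
Line C: crane lorry → 13-1; hybrid → 13-1-3; g.v.w. 12 t → 13-1-3-2. Scheduled 38%. No special measure applies. → 38%.
Sum: 24% + 7% + 38% = 69%.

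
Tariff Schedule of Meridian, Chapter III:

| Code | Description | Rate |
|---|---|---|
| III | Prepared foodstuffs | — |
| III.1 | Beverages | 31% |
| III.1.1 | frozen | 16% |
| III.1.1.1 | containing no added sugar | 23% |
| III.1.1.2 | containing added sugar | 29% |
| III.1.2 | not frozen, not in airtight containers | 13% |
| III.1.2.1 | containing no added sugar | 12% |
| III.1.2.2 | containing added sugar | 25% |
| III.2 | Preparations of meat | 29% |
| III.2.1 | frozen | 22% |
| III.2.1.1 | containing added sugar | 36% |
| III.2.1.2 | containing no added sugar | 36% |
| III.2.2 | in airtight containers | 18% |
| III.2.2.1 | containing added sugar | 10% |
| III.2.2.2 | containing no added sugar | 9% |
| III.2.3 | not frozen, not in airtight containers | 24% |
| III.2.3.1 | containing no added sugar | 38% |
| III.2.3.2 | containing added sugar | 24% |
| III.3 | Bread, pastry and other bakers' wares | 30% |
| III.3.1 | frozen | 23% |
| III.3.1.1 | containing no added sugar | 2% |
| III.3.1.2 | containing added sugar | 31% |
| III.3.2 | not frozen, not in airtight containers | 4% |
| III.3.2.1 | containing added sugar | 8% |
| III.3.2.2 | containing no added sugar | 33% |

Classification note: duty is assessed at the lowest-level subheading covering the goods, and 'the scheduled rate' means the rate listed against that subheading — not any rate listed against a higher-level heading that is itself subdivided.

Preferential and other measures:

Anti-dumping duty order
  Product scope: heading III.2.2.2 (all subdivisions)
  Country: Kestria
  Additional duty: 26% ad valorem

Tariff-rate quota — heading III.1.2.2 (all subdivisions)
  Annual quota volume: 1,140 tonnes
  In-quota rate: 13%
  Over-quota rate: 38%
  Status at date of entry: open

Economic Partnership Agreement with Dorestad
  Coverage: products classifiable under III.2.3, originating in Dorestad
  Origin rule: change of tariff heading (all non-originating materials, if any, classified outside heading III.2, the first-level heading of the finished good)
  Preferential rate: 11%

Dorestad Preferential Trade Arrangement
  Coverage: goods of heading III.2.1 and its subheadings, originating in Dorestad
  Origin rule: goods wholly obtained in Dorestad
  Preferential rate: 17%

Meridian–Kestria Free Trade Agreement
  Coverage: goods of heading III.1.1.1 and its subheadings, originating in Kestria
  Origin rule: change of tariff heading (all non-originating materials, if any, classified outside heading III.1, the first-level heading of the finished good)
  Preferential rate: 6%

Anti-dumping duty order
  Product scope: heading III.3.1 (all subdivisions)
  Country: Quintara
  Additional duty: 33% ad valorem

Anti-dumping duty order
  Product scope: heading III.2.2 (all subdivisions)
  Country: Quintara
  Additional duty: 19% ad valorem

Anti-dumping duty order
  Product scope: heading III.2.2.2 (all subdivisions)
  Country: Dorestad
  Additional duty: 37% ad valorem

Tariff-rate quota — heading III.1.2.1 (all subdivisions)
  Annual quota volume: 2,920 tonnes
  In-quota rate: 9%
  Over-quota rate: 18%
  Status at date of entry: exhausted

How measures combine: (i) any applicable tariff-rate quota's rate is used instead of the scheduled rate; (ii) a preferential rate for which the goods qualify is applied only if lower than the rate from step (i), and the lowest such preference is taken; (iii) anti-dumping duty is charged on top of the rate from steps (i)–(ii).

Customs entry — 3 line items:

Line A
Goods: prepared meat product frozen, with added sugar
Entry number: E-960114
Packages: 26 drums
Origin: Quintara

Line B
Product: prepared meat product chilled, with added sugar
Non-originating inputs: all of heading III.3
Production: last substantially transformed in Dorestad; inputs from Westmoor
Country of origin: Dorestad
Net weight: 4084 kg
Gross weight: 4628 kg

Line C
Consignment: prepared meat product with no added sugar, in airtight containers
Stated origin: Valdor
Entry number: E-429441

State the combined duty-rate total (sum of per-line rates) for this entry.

56%

Line A: prepared meat product → III.2; frozen → III.2.1; with added sugar → III.2.1.1. Scheduled 36%. No special measure applies. → 36%.
Line B: prepared meat product → III.2; chilled → III.2.3; with added sugar → III.2.3.2. Scheduled 24%. Dorestad agreement on III.2.3: CTH met → 11% available; Dorestad agreement on III.2.1: III.2.3.2 not covered; preferential 11%. → 11%.
Line C: prepared meat product → III.2; in airtight containers → III.2.2; with no added sugar → III.2.2.2. Scheduled 9%. No special measure applies. → 9%.
Sum: 36% + 11% + 9% = 56%.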